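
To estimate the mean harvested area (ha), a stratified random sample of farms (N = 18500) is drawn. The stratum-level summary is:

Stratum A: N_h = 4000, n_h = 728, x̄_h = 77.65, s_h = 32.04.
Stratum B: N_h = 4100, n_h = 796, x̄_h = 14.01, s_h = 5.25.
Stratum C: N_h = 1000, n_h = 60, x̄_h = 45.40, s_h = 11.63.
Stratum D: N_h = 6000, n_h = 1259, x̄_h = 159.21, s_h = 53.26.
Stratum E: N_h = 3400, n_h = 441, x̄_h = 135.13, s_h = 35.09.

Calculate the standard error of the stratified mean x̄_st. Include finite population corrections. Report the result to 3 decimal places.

SE(x̄_st) ≈ 0.575

V̂(x̄_st) = Σ W_h² (1 − n_h/N_h) s_h²/n_h, with W_h = N_h/N and N = 18500:
  stratum A: (4000/18500)²·(1 − 728/4000)·32.04²/728 = 0.0539242
  stratum B: (4100/18500)²·(1 − 796/4100)·5.25²/796 = 0.00137052
  stratum C: (1000/18500)²·(1 − 60/1000)·11.63²/60 = 0.00619145
  stratum D: (6000/18500)²·(1 − 1259/6000)·53.26²/1259 = 0.187264
  stratum E: (3400/18500)²·(1 − 441/3400)·35.09²/441 = 0.0820746
V̂(x̄_st) = 0.330825
SE(x̄_st) = √0.330825 = 0.575174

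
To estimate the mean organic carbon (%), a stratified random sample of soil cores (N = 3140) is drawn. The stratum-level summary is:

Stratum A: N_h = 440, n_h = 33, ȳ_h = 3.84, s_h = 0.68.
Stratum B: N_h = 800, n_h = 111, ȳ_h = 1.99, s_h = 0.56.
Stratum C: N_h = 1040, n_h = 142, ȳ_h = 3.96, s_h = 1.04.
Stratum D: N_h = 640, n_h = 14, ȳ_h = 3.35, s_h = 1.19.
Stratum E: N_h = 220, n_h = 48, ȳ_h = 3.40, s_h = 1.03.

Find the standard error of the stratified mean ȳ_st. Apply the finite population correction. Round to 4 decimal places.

V̂(ȳ_st) = Σ W_h² (1 − n_h/N_h) s_h²/n_h, with W_h = N_h/N and N = 3140:
  stratum A: (440/3140)²·(1 − 33/440)·0.68²/33 = 0.000254502
  stratum B: (800/3140)²·(1 − 111/800)·0.56²/111 = 0.000157944
  stratum C: (1040/3140)²·(1 − 142/1040)·1.04²/142 = 0.000721487
  stratum D: (640/3140)²·(1 − 14/640)·1.19²/14 = 0.00411018
  stratum E: (220/3140)²·(1 − 48/220)·1.03²/48 = 8.48252e-05
V̂(ȳ_st) = 0.00532894
SE(ȳ_st) = √0.00532894 = 0.0729996

SE(ȳ_st) ≈ 0.0730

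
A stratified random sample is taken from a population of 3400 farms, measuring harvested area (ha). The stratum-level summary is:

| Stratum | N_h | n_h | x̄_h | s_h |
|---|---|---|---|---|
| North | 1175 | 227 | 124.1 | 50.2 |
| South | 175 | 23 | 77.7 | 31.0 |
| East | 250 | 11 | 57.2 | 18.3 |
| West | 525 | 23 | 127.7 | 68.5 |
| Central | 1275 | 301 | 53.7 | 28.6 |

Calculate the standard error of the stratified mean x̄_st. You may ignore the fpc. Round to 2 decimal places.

V̂(x̄_st) = Σ W_h² s_h²/n_h, with W_h = N_h/N and N = 3400:
  stratum North: (1175/3400)²·50.2²/227 = 1.32587
  stratum South: (175/3400)²·31.0²/23 = 0.110691
  stratum East: (250/3400)²·18.3²/11 = 0.164601
  stratum West: (525/3400)²·68.5²/23 = 4.86423
  stratum Central: (1275/3400)²·28.6²/301 = 0.382145
V̂(x̄_st) = 6.84753
SE(x̄_st) = √6.84753 = 2.61678

SE(x̄_st) ≈ 2.62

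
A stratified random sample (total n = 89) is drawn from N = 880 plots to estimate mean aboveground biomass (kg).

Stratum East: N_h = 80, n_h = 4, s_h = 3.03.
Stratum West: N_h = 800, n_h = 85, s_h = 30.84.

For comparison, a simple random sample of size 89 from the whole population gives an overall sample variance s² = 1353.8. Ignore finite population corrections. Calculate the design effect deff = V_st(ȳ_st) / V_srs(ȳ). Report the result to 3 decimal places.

V̂(ȳ_st) = Σ W_h² s_h²/n_h, with W_h = N_h/N and N = 880:
  stratum East: (80/880)²·3.03²/4 = 0.0189688
  stratum West: (800/880)²·30.84²/85 = 9.2475
V_st = 9.26647
V_srs = s²/n = 1353.8/89 = 15.2112
deff = V_st / V_srs = 9.26647/15.2112 = 0.6092

deff ≈ 0.609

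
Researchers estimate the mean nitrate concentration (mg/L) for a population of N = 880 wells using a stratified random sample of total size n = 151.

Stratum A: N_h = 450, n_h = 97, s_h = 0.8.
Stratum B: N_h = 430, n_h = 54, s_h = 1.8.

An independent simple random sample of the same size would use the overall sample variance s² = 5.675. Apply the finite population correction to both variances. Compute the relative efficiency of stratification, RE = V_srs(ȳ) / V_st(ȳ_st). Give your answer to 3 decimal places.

V̂(ȳ_st) = Σ W_h² (1 − n_h/N_h) s_h²/n_h, with W_h = N_h/N and N = 880:
  stratum A: (450/880)²·(1 − 97/450)·0.8²/97 = 0.00135341
  stratum B: (430/880)²·(1 − 54/430)·1.8²/54 = 0.0125269
V_st = 0.0138803
V_srs = (1 − 151/880)·5.675/151 = 0.0311339
Relative efficiency = V_srs / V_st = 0.0311339/0.0138803 = 2.2430

RE ≈ 2.243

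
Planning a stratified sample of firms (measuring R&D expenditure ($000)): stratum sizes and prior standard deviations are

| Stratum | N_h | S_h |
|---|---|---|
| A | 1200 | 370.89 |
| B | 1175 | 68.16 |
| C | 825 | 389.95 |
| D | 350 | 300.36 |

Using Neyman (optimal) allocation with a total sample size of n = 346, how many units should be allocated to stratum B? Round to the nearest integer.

29

Neyman allocation: n_h = n · N_h S_h / Σ N_i S_i, with n = 346.
  stratum A: N_h·S_h = 1200·370.89 = 445068.00
  stratum B: N_h·S_h = 1175·68.16 = 80088.00
  stratum C: N_h·S_h = 825·389.95 = 321708.75
  stratum D: N_h·S_h = 350·300.36 = 105126.00
Σ N_h S_h = 951990.75
n for stratum B = 346·80088.00/951990.75 = 29.108 → 29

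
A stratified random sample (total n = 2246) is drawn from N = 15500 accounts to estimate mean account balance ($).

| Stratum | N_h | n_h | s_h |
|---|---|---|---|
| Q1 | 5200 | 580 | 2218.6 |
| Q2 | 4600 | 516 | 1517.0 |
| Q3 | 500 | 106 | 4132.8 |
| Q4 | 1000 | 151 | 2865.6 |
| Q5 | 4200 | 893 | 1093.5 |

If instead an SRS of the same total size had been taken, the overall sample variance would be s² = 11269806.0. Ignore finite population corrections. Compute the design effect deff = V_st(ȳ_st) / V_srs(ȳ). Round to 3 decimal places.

deff ≈ 0.367

V̂(ȳ_st) = Σ W_h² s_h²/n_h, with W_h = N_h/N and N = 15500:
  stratum Q1: (5200/15500)²·2218.6²/580 = 955.154
  stratum Q2: (4600/15500)²·1517.0²/516 = 392.802
  stratum Q3: (500/15500)²·4132.8²/106 = 167.672
  stratum Q4: (1000/15500)²·2865.6²/151 = 226.355
  stratum Q5: (4200/15500)²·1093.5²/893 = 98.3153
V_st = 1840.3
V_srs = s²/n = 11269806.0/2246 = 5017.72
deff = V_st / V_srs = 1840.3/5017.72 = 0.3668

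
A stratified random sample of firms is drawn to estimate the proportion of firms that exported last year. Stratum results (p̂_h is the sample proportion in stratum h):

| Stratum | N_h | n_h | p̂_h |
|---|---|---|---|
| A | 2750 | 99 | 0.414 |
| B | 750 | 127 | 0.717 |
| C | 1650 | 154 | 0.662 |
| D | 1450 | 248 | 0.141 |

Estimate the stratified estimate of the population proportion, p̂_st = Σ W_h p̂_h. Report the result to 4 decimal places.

p̂_st ≈ 0.4505

N = 6600; stratum weights W_h = N_h/N.
p̂_st = Σ W_h p̂_h = (2750·0.414 + 750·0.717 + 1650·0.662 + 1450·0.141)/6600 = 0.45045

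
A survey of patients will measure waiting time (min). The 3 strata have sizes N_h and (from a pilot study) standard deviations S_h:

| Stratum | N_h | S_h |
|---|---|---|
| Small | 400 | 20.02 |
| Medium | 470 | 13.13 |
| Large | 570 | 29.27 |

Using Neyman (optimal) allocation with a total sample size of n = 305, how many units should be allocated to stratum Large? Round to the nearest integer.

165

Neyman allocation: n_h = n · N_h S_h / Σ N_i S_i, with n = 305.
  stratum Small: N_h·S_h = 400·20.02 = 8008.00
  stratum Medium: N_h·S_h = 470·13.13 = 6171.10
  stratum Large: N_h·S_h = 570·29.27 = 16683.90
Σ N_h S_h = 30863.00
n for stratum Large = 305·16683.90/30863.00 = 164.877 → 165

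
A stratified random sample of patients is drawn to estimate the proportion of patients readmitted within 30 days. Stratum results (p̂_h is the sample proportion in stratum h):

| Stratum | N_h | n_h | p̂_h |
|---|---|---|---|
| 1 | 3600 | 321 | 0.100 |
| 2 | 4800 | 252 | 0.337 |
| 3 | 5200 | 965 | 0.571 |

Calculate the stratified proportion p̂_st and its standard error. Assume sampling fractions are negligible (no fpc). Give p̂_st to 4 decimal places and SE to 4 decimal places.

p̂_st ≈ 0.3637, SE ≈ 0.0130

N = 13600; stratum weights W_h = N_h/N.
p̂_st = Σ W_h p̂_h = (3600·0.100 + 4800·0.337 + 5200·0.571)/13600 = 0.36374
V̂(p̂_st) = Σ W_h² p̂_h(1−p̂_h)/(n_h−1):
  stratum 1: (3600/13600)²·0.100·0.900/320 = 1.9707e-05
  stratum 2: (4800/13600)²·0.337·0.663/251 = 0.000110885
  stratum 3: (5200/13600)²·0.571·0.429/964 = 3.71488e-05
V̂(p̂_st) = 0.000167741; SE = √V̂ = 0.0129515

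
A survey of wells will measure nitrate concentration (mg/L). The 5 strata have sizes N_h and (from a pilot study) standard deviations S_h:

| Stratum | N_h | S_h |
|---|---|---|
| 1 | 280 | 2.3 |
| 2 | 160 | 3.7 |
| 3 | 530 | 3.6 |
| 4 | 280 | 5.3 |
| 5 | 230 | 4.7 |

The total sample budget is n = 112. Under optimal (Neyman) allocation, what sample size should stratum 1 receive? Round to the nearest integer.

Neyman allocation: n_h = n · N_h S_h / Σ N_i S_i, with n = 112.
  stratum 1: N_h·S_h = 280·2.3 = 644.00
  stratum 2: N_h·S_h = 160·3.7 = 592.00
  stratum 3: N_h·S_h = 530·3.6 = 1908.00
  stratum 4: N_h·S_h = 280·5.3 = 1484.00
  stratum 5: N_h·S_h = 230·4.7 = 1081.00
Σ N_h S_h = 5709.00
n for stratum 1 = 112·644.00/5709.00 = 12.634 → 13

13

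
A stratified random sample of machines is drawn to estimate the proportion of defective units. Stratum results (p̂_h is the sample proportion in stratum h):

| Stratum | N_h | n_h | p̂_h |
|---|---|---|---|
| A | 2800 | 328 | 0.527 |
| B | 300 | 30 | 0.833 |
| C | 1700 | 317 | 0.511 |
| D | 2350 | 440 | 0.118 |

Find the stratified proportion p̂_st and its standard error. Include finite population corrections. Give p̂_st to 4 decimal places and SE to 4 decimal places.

p̂_st ≈ 0.4016, SE ≈ 0.0130

N = 7150; stratum weights W_h = N_h/N.
p̂_st = Σ W_h p̂_h = (2800·0.527 + 300·0.833 + 1700·0.511 + 2350·0.118)/7150 = 0.40161
V̂(p̂_st) = Σ W_h² (1 − n_h/N_h) p̂_h(1−p̂_h)/(n_h−1):
  stratum A: (2800/7150)²·(1 − 328/2800)·0.527·0.473/327 = 0.000103209
  stratum B: (300/7150)²·(1 − 30/300)·0.833·0.167/29 = 7.6004e-06
  stratum C: (1700/7150)²·(1 − 317/1700)·0.511·0.489/316 = 3.63665e-05
  stratum D: (2350/7150)²·(1 − 440/2350)·0.118·0.882/439 = 2.08149e-05
V̂(p̂_st) = 0.000167991; SE = √V̂ = 0.0129611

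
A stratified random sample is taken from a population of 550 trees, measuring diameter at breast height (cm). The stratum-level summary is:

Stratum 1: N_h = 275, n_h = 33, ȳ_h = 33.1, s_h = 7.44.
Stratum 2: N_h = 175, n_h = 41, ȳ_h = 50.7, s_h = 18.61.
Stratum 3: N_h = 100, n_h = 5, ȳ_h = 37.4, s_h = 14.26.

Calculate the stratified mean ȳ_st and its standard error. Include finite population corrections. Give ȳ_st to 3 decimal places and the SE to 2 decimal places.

ȳ_st ≈ 39.482, SE ≈ 1.52

ȳ_st = Σ W_h ȳ_h = (275·33.1 + 175·50.7 + 100·37.4)/550 = 39.48182
V̂(ȳ_st) = Σ W_h² (1 − n_h/N_h) s_h²/n_h, with W_h = N_h/N and N = 550:
  stratum 1: (275/550)²·(1 − 33/275)·7.44²/33 = 0.369024
  stratum 2: (175/550)²·(1 − 41/175)·18.61²/41 = 0.654827
  stratum 3: (100/550)²·(1 − 5/100)·14.26²/5 = 1.27722
V̂(ȳ_st) = 2.30108
SE(ȳ_st) = √2.30108 = 1.51693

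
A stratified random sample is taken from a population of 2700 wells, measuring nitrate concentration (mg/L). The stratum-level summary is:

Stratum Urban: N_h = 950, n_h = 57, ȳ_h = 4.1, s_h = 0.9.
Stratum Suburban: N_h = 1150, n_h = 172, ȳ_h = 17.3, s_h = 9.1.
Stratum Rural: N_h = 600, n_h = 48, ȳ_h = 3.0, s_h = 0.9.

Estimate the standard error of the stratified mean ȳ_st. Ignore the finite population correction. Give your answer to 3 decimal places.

V̂(ȳ_st) = Σ W_h² s_h²/n_h, with W_h = N_h/N and N = 2700:
  stratum Urban: (950/2700)²·0.9²/57 = 0.00175926
  stratum Suburban: (1150/2700)²·9.1²/172 = 0.0873419
  stratum Rural: (600/2700)²·0.9²/48 = 0.000833333
V̂(ȳ_st) = 0.0899345
SE(ȳ_st) = √0.0899345 = 0.299891

SE(ȳ_st) ≈ 0.300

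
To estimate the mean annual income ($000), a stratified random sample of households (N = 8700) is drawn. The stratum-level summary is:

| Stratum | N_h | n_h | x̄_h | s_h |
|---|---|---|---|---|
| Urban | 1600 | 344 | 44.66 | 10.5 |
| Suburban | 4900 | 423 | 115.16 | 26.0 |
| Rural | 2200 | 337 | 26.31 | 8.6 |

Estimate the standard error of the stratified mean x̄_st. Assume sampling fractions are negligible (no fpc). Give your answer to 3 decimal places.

SE(x̄_st) ≈ 0.729

V̂(x̄_st) = Σ W_h² s_h²/n_h, with W_h = N_h/N and N = 8700:
  stratum Urban: (1600/8700)²·10.5²/344 = 0.0108398
  stratum Suburban: (4900/8700)²·26.0²/423 = 0.506944
  stratum Rural: (2200/8700)²·8.6²/337 = 0.0140338
V̂(x̄_st) = 0.531818
SE(x̄_st) = √0.531818 = 0.729258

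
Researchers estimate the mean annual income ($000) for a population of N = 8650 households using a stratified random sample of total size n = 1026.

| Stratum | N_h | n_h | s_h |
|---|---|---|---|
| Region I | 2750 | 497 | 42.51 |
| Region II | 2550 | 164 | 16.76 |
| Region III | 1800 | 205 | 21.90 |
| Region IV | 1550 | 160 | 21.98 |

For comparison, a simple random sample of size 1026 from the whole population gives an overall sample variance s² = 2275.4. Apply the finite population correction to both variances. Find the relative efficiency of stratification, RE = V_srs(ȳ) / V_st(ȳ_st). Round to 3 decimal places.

RE ≈ 3.168

V̂(ȳ_st) = Σ W_h² (1 − n_h/N_h) s_h²/n_h, with W_h = N_h/N and N = 8650:
  stratum Region I: (2750/8650)²·(1 − 497/2750)·42.51²/497 = 0.301084
  stratum Region II: (2550/8650)²·(1 − 164/2550)·16.76²/164 = 0.139278
  stratum Region III: (1800/8650)²·(1 − 205/1800)·21.90²/205 = 0.0897709
  stratum Region IV: (1550/8650)²·(1 − 160/1550)·21.98²/160 = 0.086946
V_st = 0.617079
V_srs = (1 − 1026/8650)·2275.4/1026 = 1.95469
Relative efficiency = V_srs / V_st = 1.95469/0.617079 = 3.1676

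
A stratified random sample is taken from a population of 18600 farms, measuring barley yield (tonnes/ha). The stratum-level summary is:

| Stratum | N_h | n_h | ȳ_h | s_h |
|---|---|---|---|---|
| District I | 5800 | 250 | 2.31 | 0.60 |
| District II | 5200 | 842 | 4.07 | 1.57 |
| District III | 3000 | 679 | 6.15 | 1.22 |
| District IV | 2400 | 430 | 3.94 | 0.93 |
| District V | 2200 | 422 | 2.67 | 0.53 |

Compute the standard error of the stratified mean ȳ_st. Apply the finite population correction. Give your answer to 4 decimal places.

V̂(ȳ_st) = Σ W_h² (1 − n_h/N_h) s_h²/n_h, with W_h = N_h/N and N = 18600:
  stratum District I: (5800/18600)²·(1 − 250/5800)·0.60²/250 = 0.000133985
  stratum District II: (5200/18600)²·(1 − 842/5200)·1.57²/842 = 0.000191757
  stratum District III: (3000/18600)²·(1 − 679/3000)·1.22²/679 = 4.41185e-05
  stratum District IV: (2400/18600)²·(1 − 430/2400)·0.93²/430 = 2.74884e-05
  stratum District V: (2200/18600)²·(1 − 422/2200)·0.53²/422 = 7.52606e-06
V̂(ȳ_st) = 0.000404876
SE(ȳ_st) = √0.000404876 = 0.0201215

SE(ȳ_st) ≈ 0.0201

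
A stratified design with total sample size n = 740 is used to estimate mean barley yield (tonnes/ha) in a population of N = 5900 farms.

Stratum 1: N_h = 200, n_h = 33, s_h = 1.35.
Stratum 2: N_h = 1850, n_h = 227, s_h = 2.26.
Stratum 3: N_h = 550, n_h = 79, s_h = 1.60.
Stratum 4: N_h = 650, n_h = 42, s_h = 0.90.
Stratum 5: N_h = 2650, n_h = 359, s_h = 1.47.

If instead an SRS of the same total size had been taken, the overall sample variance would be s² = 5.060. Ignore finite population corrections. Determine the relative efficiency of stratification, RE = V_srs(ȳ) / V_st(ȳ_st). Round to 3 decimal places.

V̂(ȳ_st) = Σ W_h² s_h²/n_h, with W_h = N_h/N and N = 5900:
  stratum 1: (200/5900)²·1.35²/33 = 6.34614e-05
  stratum 2: (1850/5900)²·2.26²/227 = 0.00221223
  stratum 3: (550/5900)²·1.60²/79 = 0.000281601
  stratum 4: (650/5900)²·0.90²/42 = 0.000234077
  stratum 5: (2650/5900)²·1.47²/359 = 0.00121431
V_st = 0.00400568
V_srs = s²/n = 5.060/740 = 0.00683784
Relative efficiency = V_srs / V_st = 0.00683784/0.00400568 = 1.7070

RE ≈ 1.707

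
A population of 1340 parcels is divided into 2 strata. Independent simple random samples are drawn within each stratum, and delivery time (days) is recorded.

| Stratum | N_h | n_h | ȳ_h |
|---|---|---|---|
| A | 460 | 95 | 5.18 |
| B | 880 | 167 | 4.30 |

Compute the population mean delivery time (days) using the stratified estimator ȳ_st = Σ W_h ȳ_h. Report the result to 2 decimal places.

N = Σ N_h = 1340. Stratum weights W_h = N_h/N.
ȳ_st = (460·5.18 + 880·4.30) / 1340 = 4.6021

ȳ_st ≈ 4.60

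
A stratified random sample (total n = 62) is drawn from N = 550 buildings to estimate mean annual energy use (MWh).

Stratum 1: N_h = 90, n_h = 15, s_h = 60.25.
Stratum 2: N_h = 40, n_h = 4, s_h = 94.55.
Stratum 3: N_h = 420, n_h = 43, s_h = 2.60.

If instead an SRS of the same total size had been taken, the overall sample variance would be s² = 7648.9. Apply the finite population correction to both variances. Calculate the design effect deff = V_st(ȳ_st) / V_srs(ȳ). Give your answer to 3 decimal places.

deff ≈ 0.147

V̂(ȳ_st) = Σ W_h² (1 − n_h/N_h) s_h²/n_h, with W_h = N_h/N and N = 550:
  stratum 1: (90/550)²·(1 − 15/90)·60.25²/15 = 5.40009
  stratum 2: (40/550)²·(1 − 4/40)·94.55²/4 = 10.639
  stratum 3: (420/550)²·(1 − 43/420)·2.60²/43 = 0.0822893
V_st = 16.1214
V_srs = (1 − 62/550)·7648.9/62 = 109.462
deff = V_st / V_srs = 16.1214/109.462 = 0.1473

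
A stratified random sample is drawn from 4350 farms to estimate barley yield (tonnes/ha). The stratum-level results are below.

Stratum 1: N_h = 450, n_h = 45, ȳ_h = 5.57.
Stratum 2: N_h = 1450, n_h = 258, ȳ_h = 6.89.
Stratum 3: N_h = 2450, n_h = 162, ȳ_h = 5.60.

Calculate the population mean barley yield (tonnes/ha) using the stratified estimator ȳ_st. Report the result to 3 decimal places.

N = Σ N_h = 4350. Stratum weights W_h = N_h/N.
ȳ_st = (450·5.57 + 1450·6.89 + 2450·5.60) / 4350 = 6.02690

ȳ_st ≈ 6.027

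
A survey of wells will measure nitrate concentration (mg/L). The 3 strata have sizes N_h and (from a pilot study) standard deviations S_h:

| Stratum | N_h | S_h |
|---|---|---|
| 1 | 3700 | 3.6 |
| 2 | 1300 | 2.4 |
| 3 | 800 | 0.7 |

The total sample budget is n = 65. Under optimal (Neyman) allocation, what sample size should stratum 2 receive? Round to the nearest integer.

12

Neyman allocation: n_h = n · N_h S_h / Σ N_i S_i, with n = 65.
  stratum 1: N_h·S_h = 3700·3.6 = 13320.00
  stratum 2: N_h·S_h = 1300·2.4 = 3120.00
  stratum 3: N_h·S_h = 800·0.7 = 560.00
Σ N_h S_h = 17000.00
n for stratum 2 = 65·3120.00/17000.00 = 11.929 → 12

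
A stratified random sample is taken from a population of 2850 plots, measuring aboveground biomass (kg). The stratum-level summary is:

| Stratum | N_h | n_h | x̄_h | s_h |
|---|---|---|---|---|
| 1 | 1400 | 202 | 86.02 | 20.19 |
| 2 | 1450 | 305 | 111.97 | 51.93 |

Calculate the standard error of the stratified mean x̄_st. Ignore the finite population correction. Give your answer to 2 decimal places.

SE(x̄_st) ≈ 1.67

V̂(x̄_st) = Σ W_h² s_h²/n_h, with W_h = N_h/N and N = 2850:
  stratum 1: (1400/2850)²·20.19²/202 = 0.486954
  stratum 2: (1450/2850)²·51.93²/305 = 2.28867
V̂(x̄_st) = 2.77562
SE(x̄_st) = √2.77562 = 1.66602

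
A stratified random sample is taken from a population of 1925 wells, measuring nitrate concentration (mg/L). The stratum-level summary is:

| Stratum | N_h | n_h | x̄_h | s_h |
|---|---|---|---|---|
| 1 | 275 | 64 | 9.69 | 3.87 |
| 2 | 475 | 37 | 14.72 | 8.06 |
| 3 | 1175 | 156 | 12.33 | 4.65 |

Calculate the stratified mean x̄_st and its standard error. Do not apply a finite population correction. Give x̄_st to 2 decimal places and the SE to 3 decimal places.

x̄_st ≈ 12.54, SE ≈ 0.404

x̄_st = Σ W_h x̄_h = (275·9.69 + 475·14.72 + 1175·12.33)/1925 = 12.54260
V̂(x̄_st) = Σ W_h² s_h²/n_h, with W_h = N_h/N and N = 1925:
  stratum 1: (275/1925)²·3.87²/64 = 0.0047758
  stratum 2: (475/1925)²·8.06²/37 = 0.106904
  stratum 3: (1175/1925)²·4.65²/156 = 0.0516411
V̂(x̄_st) = 0.163321
SE(x̄_st) = √0.163321 = 0.40413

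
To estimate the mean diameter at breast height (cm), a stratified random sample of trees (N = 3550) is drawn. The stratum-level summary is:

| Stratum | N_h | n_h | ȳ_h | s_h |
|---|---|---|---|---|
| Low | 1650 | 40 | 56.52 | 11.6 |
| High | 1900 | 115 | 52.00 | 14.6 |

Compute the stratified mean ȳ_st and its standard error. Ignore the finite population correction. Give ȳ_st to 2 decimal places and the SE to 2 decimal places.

ȳ_st = Σ W_h ȳ_h = (1650·56.52 + 1900·52.00)/3550 = 54.10085
V̂(ȳ_st) = Σ W_h² s_h²/n_h, with W_h = N_h/N and N = 3550:
  stratum Low: (1650/3550)²·11.6²/40 = 0.72672
  stratum High: (1900/3550)²·14.6²/115 = 0.530956
V̂(ȳ_st) = 1.25768
SE(ȳ_st) = √1.25768 = 1.12146

ȳ_st ≈ 54.10, SE ≈ 1.12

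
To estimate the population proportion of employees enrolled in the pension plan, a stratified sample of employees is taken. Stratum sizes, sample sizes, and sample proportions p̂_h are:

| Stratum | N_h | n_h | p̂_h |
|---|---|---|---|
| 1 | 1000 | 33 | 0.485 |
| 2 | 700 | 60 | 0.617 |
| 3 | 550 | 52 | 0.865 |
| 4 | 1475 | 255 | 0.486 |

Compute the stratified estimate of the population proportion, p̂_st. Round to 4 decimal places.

N = 3725; stratum weights W_h = N_h/N.
p̂_st = Σ W_h p̂_h = (1000·0.485 + 700·0.617 + 550·0.865 + 1475·0.486)/3725 = 0.56631

p̂_st ≈ 0.5663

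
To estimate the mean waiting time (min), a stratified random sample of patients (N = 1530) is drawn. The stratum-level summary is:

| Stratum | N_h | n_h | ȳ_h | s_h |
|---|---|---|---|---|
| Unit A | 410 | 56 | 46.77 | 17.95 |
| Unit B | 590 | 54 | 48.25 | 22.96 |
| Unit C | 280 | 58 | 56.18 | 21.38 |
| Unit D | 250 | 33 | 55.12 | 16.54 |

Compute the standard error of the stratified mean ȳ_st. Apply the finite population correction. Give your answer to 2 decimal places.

SE(ȳ_st) ≈ 1.44

V̂(ȳ_st) = Σ W_h² (1 − n_h/N_h) s_h²/n_h, with W_h = N_h/N and N = 1530:
  stratum Unit A: (410/1530)²·(1 − 56/410)·17.95²/56 = 0.356735
  stratum Unit B: (590/1530)²·(1 − 54/590)·22.96²/54 = 1.31882
  stratum Unit C: (280/1530)²·(1 − 58/280)·21.38²/58 = 0.209274
  stratum Unit D: (250/1530)²·(1 − 33/250)·16.54²/33 = 0.192121
V̂(ȳ_st) = 2.07694
SE(ȳ_st) = √2.07694 = 1.44116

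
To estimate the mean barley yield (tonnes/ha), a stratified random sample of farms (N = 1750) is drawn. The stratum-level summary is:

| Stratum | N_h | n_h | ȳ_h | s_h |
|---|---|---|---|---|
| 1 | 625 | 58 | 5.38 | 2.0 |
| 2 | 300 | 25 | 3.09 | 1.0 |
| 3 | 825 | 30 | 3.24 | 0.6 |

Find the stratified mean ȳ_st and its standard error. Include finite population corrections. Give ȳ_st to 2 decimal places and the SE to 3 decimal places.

ȳ_st = Σ W_h ȳ_h = (625·5.38 + 300·3.09 + 825·3.24)/1750 = 3.97857
V̂(ȳ_st) = Σ W_h² (1 − n_h/N_h) s_h²/n_h, with W_h = N_h/N and N = 1750:
  stratum 1: (625/1750)²·(1 − 58/625)·2.0²/58 = 0.0079803
  stratum 2: (300/1750)²·(1 − 25/300)·1.0²/25 = 0.00107755
  stratum 3: (825/1750)²·(1 − 30/825)·0.6²/30 = 0.00256996
V̂(ȳ_st) = 0.0116278
SE(ȳ_st) = √0.0116278 = 0.107832

ȳ_st ≈ 3.98, SE ≈ 0.108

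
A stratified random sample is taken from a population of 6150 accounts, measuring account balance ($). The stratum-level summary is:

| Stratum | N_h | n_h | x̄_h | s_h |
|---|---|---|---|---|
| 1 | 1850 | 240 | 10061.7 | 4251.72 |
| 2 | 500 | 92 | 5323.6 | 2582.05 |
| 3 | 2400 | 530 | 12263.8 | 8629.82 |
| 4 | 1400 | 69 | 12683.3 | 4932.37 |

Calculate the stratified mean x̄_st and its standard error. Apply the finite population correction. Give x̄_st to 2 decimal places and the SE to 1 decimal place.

x̄_st ≈ 11132.63, SE ≈ 200.9

x̄_st = Σ W_h x̄_h = (1850·10061.7 + 500·5323.6 + 2400·12263.8 + 1400·12683.3)/6150 = 11132.63171
V̂(x̄_st) = Σ W_h² (1 − n_h/N_h) s_h²/n_h, with W_h = N_h/N and N = 6150:
  stratum 1: (1850/6150)²·(1 − 240/1850)·4251.72²/240 = 5931.51
  stratum 2: (500/6150)²·(1 − 92/500)·2582.05²/92 = 390.86
  stratum 3: (2400/6150)²·(1 − 530/2400)·8629.82²/530 = 16673.6
  stratum 4: (1400/6150)²·(1 − 69/1400)·4932.37²/69 = 17370.7
V̂(x̄_st) = 40366.7
SE(x̄_st) = √40366.7 = 200.915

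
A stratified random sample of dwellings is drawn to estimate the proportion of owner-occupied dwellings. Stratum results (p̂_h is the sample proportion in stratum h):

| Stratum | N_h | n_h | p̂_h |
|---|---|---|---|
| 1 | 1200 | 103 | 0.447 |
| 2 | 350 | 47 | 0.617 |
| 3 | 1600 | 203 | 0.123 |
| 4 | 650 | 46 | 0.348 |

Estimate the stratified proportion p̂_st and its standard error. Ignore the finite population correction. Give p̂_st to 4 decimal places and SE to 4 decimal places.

p̂_st ≈ 0.3093, SE ≈ 0.0230

N = 3800; stratum weights W_h = N_h/N.
p̂_st = Σ W_h p̂_h = (1200·0.447 + 350·0.617 + 1600·0.123 + 650·0.348)/3800 = 0.30930
V̂(p̂_st) = Σ W_h² p̂_h(1−p̂_h)/(n_h−1):
  stratum 1: (1200/3800)²·0.447·0.553/102 = 0.000241673
  stratum 2: (350/3800)²·0.617·0.383/46 = 4.35808e-05
  stratum 3: (1600/3800)²·0.123·0.877/202 = 9.4673e-05
  stratum 4: (650/3800)²·0.348·0.652/45 = 0.000147528
V̂(p̂_st) = 0.000527454; SE = √V̂ = 0.0229664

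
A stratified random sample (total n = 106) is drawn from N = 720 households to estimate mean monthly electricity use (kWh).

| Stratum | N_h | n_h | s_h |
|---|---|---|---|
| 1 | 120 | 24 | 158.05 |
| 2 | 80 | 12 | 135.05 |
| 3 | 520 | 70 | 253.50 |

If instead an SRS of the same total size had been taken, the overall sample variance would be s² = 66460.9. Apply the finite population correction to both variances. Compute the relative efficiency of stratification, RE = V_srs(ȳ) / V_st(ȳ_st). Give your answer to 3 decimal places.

V̂(ȳ_st) = Σ W_h² (1 − n_h/N_h) s_h²/n_h, with W_h = N_h/N and N = 720:
  stratum 1: (120/720)²·(1 − 24/120)·158.05²/24 = 23.1294
  stratum 2: (80/720)²·(1 − 12/80)·135.05²/12 = 15.9493
  stratum 3: (520/720)²·(1 − 70/520)·253.50²/70 = 414.39
V_st = 453.468
V_srs = (1 − 106/720)·66460.9/106 = 534.683
Relative efficiency = V_srs / V_st = 534.683/453.468 = 1.1791

RE ≈ 1.179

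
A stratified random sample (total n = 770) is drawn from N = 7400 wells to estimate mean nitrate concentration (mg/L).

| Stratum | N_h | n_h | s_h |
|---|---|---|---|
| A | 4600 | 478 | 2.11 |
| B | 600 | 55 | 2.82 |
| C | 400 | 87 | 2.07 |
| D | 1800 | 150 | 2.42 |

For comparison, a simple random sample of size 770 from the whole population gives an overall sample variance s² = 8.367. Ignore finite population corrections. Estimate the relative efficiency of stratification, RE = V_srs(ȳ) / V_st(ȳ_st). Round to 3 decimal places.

V̂(ȳ_st) = Σ W_h² s_h²/n_h, with W_h = N_h/N and N = 7400:
  stratum A: (4600/7400)²·2.11²/478 = 0.00359906
  stratum B: (600/7400)²·2.82²/55 = 0.000950549
  stratum C: (400/7400)²·2.07²/87 = 0.000143906
  stratum D: (1800/7400)²·2.42²/150 = 0.00231005
V_st = 0.00700356
V_srs = s²/n = 8.367/770 = 0.0108662
Relative efficiency = V_srs / V_st = 0.0108662/0.00700356 = 1.5515

RE ≈ 1.552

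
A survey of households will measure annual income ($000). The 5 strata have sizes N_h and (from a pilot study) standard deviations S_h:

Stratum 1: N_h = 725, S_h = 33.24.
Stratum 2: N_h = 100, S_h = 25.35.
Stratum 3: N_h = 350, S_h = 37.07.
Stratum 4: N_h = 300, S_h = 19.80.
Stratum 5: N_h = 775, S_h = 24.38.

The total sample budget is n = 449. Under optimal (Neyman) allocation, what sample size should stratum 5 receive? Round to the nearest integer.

Neyman allocation: n_h = n · N_h S_h / Σ N_i S_i, with n = 449.
  stratum 1: N_h·S_h = 725·33.24 = 24099.00
  stratum 2: N_h·S_h = 100·25.35 = 2535.00
  stratum 3: N_h·S_h = 350·37.07 = 12974.50
  stratum 4: N_h·S_h = 300·19.80 = 5940.00
  stratum 5: N_h·S_h = 775·24.38 = 18894.50
Σ N_h S_h = 64443.00
n for stratum 5 = 449·18894.50/64443.00 = 131.645 → 132

132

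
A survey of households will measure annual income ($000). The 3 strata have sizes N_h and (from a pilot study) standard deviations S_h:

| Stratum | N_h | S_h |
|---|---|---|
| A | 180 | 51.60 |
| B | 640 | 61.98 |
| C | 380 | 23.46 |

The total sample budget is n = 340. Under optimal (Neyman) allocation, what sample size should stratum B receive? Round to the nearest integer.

233

Neyman allocation: n_h = n · N_h S_h / Σ N_i S_i, with n = 340.
  stratum A: N_h·S_h = 180·51.60 = 9288.00
  stratum B: N_h·S_h = 640·61.98 = 39667.20
  stratum C: N_h·S_h = 380·23.46 = 8914.80
Σ N_h S_h = 57870.00
n for stratum B = 340·39667.20/57870.00 = 233.054 → 233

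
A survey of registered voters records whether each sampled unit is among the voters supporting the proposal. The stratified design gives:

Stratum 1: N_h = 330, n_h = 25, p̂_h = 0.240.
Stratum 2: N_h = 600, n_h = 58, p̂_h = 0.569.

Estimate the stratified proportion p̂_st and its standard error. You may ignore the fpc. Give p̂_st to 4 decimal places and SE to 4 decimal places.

p̂_st ≈ 0.4523, SE ≈ 0.0524

N = 930; stratum weights W_h = N_h/N.
p̂_st = Σ W_h p̂_h = (330·0.240 + 600·0.569)/930 = 0.45226
V̂(p̂_st) = Σ W_h² p̂_h(1−p̂_h)/(n_h−1):
  stratum 1: (330/930)²·0.240·0.760/24 = 0.00095692
  stratum 2: (600/930)²·0.569·0.431/57 = 0.00179082
V̂(p̂_st) = 0.00274774; SE = √V̂ = 0.0524189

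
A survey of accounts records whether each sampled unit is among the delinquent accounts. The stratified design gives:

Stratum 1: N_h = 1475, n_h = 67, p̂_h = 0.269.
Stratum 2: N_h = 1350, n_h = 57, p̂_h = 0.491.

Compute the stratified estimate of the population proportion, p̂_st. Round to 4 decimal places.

N = 2825; stratum weights W_h = N_h/N.
p̂_st = Σ W_h p̂_h = (1475·0.269 + 1350·0.491)/2825 = 0.37509

p̂_st ≈ 0.3751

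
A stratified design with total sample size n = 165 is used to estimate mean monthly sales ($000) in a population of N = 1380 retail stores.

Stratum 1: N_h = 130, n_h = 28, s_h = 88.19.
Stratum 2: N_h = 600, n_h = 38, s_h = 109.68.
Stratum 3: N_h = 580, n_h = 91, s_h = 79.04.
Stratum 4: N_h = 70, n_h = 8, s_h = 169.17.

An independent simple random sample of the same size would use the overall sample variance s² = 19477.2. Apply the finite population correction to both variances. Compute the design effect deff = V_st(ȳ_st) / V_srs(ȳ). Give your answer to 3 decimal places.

V̂(ȳ_st) = Σ W_h² (1 − n_h/N_h) s_h²/n_h, with W_h = N_h/N and N = 1380:
  stratum 1: (130/1380)²·(1 − 28/130)·88.19²/28 = 1.93404
  stratum 2: (600/1380)²·(1 − 38/600)·109.68²/38 = 56.0532
  stratum 3: (580/1380)²·(1 − 91/580)·79.04²/91 = 10.2242
  stratum 4: (70/1380)²·(1 − 8/70)·169.17²/8 = 8.15245
V_st = 76.364
V_srs = (1 − 165/1380)·19477.2/165 = 103.93
deff = V_st / V_srs = 76.364/103.93 = 0.7348

deff ≈ 0.735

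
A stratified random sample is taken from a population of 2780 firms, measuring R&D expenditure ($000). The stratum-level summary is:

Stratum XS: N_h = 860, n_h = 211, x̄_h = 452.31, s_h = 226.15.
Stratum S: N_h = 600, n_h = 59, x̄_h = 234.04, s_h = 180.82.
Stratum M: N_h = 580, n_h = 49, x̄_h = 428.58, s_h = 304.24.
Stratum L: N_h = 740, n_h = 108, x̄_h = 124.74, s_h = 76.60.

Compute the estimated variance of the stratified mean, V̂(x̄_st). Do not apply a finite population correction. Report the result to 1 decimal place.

V̂(x̄_st) = Σ W_h² s_h²/n_h, with W_h = N_h/N and N = 2780:
  stratum XS: (860/2780)²·226.15²/211 = 23.1963
  stratum S: (600/2780)²·180.82²/59 = 25.8139
  stratum M: (580/2780)²·304.24²/49 = 82.2248
  stratum L: (740/2780)²·76.60²/108 = 3.84953
V̂(x̄_st) = 135.085

V̂(x̄_st) ≈ 135.1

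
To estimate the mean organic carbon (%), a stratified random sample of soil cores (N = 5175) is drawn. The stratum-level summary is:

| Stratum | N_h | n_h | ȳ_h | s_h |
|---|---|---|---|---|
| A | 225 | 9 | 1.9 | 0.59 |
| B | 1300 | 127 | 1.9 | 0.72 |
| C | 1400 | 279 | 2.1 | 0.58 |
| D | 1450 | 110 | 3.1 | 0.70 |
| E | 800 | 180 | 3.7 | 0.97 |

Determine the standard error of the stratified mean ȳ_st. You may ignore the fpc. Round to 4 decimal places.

SE(ȳ_st) ≈ 0.0299

V̂(ȳ_st) = Σ W_h² s_h²/n_h, with W_h = N_h/N and N = 5175:
  stratum A: (225/5175)²·0.59²/9 = 7.31149e-05
  stratum B: (1300/5175)²·0.72²/127 = 0.000257589
  stratum C: (1400/5175)²·0.58²/279 = 8.82444e-05
  stratum D: (1450/5175)²·0.70²/110 = 0.000349719
  stratum E: (800/5175)²·0.97²/180 = 0.000124919
V̂(ȳ_st) = 0.000893586
SE(ȳ_st) = √0.000893586 = 0.0298929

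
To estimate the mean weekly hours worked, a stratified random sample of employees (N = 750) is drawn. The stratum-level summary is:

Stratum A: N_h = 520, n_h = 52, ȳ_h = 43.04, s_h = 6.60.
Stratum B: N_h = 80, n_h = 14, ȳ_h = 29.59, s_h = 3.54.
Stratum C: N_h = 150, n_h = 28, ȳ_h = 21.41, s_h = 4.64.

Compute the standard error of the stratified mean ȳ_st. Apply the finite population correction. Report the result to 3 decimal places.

V̂(ȳ_st) = Σ W_h² (1 − n_h/N_h) s_h²/n_h, with W_h = N_h/N and N = 750:
  stratum A: (520/750)²·(1 − 52/520)·6.60²/52 = 0.362419
  stratum B: (80/750)²·(1 − 14/80)·3.54²/14 = 0.00840214
  stratum C: (150/750)²·(1 − 28/150)·4.64²/28 = 0.0250153
V̂(ȳ_st) = 0.395837
SE(ȳ_st) = √0.395837 = 0.629156

SE(ȳ_st) ≈ 0.629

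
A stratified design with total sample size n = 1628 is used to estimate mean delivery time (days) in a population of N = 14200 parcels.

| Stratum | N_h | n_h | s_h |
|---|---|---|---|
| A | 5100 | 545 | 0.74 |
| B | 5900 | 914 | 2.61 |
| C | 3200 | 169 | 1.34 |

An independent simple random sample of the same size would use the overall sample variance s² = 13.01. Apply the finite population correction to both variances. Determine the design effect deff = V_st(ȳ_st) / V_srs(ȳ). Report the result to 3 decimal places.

deff ≈ 0.242

V̂(ȳ_st) = Σ W_h² (1 − n_h/N_h) s_h²/n_h, with W_h = N_h/N and N = 14200:
  stratum A: (5100/14200)²·(1 − 545/5100)·0.74²/545 = 0.000115757
  stratum B: (5900/14200)²·(1 − 914/5900)·2.61²/914 = 0.00108733
  stratum C: (3200/14200)²·(1 − 169/3200)·1.34²/169 = 0.000511072
V_st = 0.00171416
V_srs = (1 − 1628/14200)·13.01/1628 = 0.0070752
deff = V_st / V_srs = 0.00171416/0.0070752 = 0.2423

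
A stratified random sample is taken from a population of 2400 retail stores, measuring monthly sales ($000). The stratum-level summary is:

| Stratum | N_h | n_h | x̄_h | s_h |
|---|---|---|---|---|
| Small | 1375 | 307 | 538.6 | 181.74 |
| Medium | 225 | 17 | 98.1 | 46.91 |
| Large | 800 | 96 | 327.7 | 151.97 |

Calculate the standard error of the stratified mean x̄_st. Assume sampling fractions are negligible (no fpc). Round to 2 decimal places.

SE(x̄_st) ≈ 7.95

V̂(x̄_st) = Σ W_h² s_h²/n_h, with W_h = N_h/N and N = 2400:
  stratum Small: (1375/2400)²·181.74²/307 = 35.3139
  stratum Medium: (225/2400)²·46.91²/17 = 1.13769
  stratum Large: (800/2400)²·151.97²/96 = 26.7302
V̂(x̄_st) = 63.1818
SE(x̄_st) = √63.1818 = 7.9487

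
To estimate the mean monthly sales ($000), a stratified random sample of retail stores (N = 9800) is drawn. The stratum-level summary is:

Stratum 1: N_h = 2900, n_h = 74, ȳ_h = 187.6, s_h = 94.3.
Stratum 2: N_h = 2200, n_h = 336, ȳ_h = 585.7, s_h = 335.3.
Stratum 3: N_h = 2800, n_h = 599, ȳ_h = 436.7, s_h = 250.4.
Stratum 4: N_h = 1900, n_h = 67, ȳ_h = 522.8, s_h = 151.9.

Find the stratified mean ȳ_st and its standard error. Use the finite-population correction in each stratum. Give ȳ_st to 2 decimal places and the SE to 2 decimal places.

ȳ_st ≈ 413.13, SE ≈ 6.61

ȳ_st = Σ W_h ȳ_h = (2900·187.6 + 2200·585.7 + 2800·436.7 + 1900·522.8)/9800 = 413.12857
V̂(ȳ_st) = Σ W_h² (1 − n_h/N_h) s_h²/n_h, with W_h = N_h/N and N = 9800:
  stratum 1: (2900/9800)²·(1 − 74/2900)·94.3²/74 = 10.2544
  stratum 2: (2200/9800)²·(1 − 336/2200)·335.3²/336 = 14.2871
  stratum 3: (2800/9800)²·(1 − 599/2800)·250.4²/599 = 6.71688
  stratum 4: (1900/9800)²·(1 − 67/1900)·151.9²/67 = 12.4883
V̂(ȳ_st) = 43.7467
SE(ȳ_st) = √43.7467 = 6.61413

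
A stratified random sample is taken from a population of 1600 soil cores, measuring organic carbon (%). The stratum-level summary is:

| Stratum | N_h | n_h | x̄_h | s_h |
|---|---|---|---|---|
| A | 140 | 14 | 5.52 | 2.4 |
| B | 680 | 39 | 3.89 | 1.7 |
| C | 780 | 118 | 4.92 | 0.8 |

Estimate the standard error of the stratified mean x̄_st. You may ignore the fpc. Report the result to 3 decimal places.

V̂(x̄_st) = Σ W_h² s_h²/n_h, with W_h = N_h/N and N = 1600:
  stratum A: (140/1600)²·2.4²/14 = 0.00315
  stratum B: (680/1600)²·1.7²/39 = 0.0133848
  stratum C: (780/1600)²·0.8²/118 = 0.00128898
V̂(x̄_st) = 0.0178238
SE(x̄_st) = √0.0178238 = 0.133506

SE(x̄_st) ≈ 0.134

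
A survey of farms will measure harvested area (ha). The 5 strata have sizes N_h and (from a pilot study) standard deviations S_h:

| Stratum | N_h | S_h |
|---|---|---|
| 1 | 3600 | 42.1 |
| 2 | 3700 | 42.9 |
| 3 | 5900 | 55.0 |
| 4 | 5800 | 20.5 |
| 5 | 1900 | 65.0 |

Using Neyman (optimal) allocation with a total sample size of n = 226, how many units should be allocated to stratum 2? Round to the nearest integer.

41

Neyman allocation: n_h = n · N_h S_h / Σ N_i S_i, with n = 226.
  stratum 1: N_h·S_h = 3600·42.1 = 151560.00
  stratum 2: N_h·S_h = 3700·42.9 = 158730.00
  stratum 3: N_h·S_h = 5900·55.0 = 324500.00
  stratum 4: N_h·S_h = 5800·20.5 = 118900.00
  stratum 5: N_h·S_h = 1900·65.0 = 123500.00
Σ N_h S_h = 877190.00
n for stratum 2 = 226·158730.00/877190.00 = 40.895 → 41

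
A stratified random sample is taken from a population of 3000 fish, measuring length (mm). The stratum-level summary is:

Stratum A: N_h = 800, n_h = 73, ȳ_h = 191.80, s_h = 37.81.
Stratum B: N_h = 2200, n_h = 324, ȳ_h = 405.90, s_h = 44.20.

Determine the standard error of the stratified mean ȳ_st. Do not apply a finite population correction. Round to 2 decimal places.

SE(ȳ_st) ≈ 2.15

V̂(ȳ_st) = Σ W_h² s_h²/n_h, with W_h = N_h/N and N = 3000:
  stratum A: (800/3000)²·37.81²/73 = 1.39261
  stratum B: (2200/3000)²·44.20²/324 = 3.24267
V̂(ȳ_st) = 4.63527
SE(ȳ_st) = √4.63527 = 2.15297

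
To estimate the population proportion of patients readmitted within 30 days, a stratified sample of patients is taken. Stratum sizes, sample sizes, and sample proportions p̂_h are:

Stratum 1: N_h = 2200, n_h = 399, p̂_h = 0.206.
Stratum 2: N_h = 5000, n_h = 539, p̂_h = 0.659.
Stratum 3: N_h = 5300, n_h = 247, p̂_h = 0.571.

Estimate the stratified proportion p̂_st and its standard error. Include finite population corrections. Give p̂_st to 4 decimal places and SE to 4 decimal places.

p̂_st ≈ 0.5420, SE ≈ 0.0155

N = 12500; stratum weights W_h = N_h/N.
p̂_st = Σ W_h p̂_h = (2200·0.206 + 5000·0.659 + 5300·0.571)/12500 = 0.54196
V̂(p̂_st) = Σ W_h² (1 − n_h/N_h) p̂_h(1−p̂_h)/(n_h−1):
  stratum 1: (2200/12500)²·(1 − 399/2200)·0.206·0.794/398 = 1.04213e-05
  stratum 2: (5000/12500)²·(1 − 539/5000)·0.659·0.341/538 = 5.96266e-05
  stratum 3: (5300/12500)²·(1 − 247/5300)·0.571·0.429/246 = 0.000170672
V̂(p̂_st) = 0.00024072; SE = √V̂ = 0.0155152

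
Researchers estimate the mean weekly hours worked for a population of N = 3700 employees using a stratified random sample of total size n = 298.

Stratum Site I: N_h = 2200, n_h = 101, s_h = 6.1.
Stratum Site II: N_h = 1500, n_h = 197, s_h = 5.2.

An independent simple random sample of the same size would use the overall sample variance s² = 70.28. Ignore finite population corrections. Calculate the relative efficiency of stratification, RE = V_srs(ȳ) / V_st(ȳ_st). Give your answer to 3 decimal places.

RE ≈ 1.543

V̂(ȳ_st) = Σ W_h² s_h²/n_h, with W_h = N_h/N and N = 3700:
  stratum Site I: (2200/3700)²·6.1²/101 = 0.130251
  stratum Site II: (1500/3700)²·5.2²/197 = 0.022559
V_st = 0.15281
V_srs = s²/n = 70.28/298 = 0.235839
Relative efficiency = V_srs / V_st = 0.235839/0.15281 = 1.5434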